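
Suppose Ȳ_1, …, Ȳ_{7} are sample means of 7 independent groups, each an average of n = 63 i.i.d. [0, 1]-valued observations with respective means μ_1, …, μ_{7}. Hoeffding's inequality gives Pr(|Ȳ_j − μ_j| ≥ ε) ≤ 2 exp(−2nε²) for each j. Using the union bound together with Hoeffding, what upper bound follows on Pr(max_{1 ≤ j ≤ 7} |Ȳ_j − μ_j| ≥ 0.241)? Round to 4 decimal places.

0.0093

Per-experiment Hoeffding bound: 2·exp(−2·63·0.241²) = 2·exp(−7.31821) = 0.0013267.
Union bound over 7 events: 7·0.0013267 = 0.00929.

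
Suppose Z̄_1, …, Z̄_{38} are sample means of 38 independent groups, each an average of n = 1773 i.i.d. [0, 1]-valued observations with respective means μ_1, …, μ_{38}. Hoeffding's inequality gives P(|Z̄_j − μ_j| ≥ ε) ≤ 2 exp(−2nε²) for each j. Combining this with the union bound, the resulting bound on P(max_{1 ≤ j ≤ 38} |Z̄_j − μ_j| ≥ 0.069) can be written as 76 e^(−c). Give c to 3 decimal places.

Union bound over the 38 events: P(max_{1 ≤ j ≤ 38} |Z̄_j − μ_j| ≥ 0.069) ≤ 38·2·exp(−2nε²) = 76 exp(−2·1773·0.069²).
So c = 2·1773·0.069² = 16.8825.

16.883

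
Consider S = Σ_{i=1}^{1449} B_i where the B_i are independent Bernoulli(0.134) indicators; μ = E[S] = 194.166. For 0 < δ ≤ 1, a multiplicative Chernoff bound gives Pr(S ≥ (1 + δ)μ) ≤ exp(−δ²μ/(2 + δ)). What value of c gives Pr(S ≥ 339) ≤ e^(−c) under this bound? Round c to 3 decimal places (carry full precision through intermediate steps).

Write 339 = (1 + δ)μ, so δ = 339/194.166 − 1 = 0.7459287…
Then the exponent is δ²μ/(2 + δ) = (339 − μ)² / (μ·(2 + δ)) = 39.344008.

39.344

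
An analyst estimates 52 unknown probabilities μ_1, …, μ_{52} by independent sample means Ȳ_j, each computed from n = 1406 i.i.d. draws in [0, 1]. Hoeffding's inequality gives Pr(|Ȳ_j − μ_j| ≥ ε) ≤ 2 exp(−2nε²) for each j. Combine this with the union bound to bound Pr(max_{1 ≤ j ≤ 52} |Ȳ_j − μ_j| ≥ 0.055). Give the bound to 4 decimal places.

Per-experiment Hoeffding bound: 2·exp(−2·1406·0.055²) = 2·exp(−8.50630) = 0.00040438.
Union bound over 52 events: 52·0.00040438 = 0.02103.

0.0210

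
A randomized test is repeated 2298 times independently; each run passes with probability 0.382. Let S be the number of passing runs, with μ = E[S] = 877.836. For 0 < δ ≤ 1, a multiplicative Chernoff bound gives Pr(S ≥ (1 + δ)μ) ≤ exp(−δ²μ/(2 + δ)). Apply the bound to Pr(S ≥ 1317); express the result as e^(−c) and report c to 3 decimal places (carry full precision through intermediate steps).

Write 1317 = (1 + δ)μ, so δ = 1317/877.836 − 1 = 0.5002802…
Then the exponent is δ²μ/(2 + δ) = (1317 − μ)² / (μ·(2 + δ)) = 87.872178.

87.872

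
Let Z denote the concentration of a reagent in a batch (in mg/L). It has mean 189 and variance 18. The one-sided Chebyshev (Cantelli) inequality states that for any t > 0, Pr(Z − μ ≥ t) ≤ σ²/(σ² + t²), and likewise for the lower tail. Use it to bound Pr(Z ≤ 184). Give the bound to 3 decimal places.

Here σ² = 18 and t = 5, so σ² + t² = 43.
Cantelli's bound: 18/43 = 0.4186.

0.419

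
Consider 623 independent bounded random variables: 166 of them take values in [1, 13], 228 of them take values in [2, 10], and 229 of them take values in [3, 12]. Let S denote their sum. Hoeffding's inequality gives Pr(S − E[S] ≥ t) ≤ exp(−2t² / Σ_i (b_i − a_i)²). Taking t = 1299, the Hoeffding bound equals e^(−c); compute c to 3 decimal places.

Σ(b_i − a_i)² = 166·12² + 228·8² + 229·9² = 57045.
c = 2t² / 57045 = 2·1299² / 57045 = 59.1603.

59.160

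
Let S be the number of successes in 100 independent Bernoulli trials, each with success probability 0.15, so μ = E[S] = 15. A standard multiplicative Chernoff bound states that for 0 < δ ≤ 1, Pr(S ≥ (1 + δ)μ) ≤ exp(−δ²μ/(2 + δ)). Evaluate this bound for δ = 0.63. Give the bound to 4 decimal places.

Exponent = δ²μ/(2 + δ) = 0.63²·15/2.63 = 2.2637.
Bound = exp(−2.2637) = 0.10397.

0.1040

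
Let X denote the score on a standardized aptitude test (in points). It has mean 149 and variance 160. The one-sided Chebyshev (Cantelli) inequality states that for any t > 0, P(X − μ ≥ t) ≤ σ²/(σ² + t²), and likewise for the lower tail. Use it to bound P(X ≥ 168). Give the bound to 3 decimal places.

Here σ² = 160 and t = 19, so σ² + t² = 521.
Cantelli's bound: 160/521 = 0.3071.

0.307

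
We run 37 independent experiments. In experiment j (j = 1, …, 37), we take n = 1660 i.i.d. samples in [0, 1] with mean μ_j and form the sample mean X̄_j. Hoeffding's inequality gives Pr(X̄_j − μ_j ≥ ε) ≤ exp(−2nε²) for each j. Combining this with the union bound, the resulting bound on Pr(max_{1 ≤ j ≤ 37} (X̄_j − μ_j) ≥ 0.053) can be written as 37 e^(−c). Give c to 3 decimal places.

Union bound over the 37 events: Pr(max_{1 ≤ j ≤ 37} (X̄_j − μ_j) ≥ 0.053) ≤ 37·exp(−2nε²) = 37 exp(−2·1660·0.053²).
So c = 2·1660·0.053² = 9.3259.

9.326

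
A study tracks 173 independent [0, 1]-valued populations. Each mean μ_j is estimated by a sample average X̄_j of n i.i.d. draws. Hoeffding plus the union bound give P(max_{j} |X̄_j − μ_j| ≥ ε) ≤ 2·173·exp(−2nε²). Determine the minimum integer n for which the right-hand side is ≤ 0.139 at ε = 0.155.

Need 2·173·exp(−2nε²) ≤ 0.139, i.e. exp(−2nε²) ≤ 0.139/346.
So 2nε² ≥ ln(346/0.139) = 7.819720.
Hence n ≥ 7.819720/(2·0.155²) = 162.741.
The smallest integer n is 163.

163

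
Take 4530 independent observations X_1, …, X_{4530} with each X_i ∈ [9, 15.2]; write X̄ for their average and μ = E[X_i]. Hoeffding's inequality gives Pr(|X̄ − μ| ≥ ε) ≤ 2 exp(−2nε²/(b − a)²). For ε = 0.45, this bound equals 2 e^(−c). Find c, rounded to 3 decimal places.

47.728

c = 2nε²/(b − a)² = 2·4530·0.45² / 6.2² = 47.7276.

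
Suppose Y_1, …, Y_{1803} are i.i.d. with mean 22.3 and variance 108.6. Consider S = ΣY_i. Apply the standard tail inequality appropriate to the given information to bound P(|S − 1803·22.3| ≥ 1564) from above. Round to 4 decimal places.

With mean and variance of each term known, Chebyshev's inequality bounds the deviation of the sum (or sample mean).
Var(S) = n·Var(Y_i) = 1803·108.6 = 195805.8.
Chebyshev: P(|S − 1803·22.3| ≥ 1564) ≤ Var(S)/1564² = 195805.8/2446096 = 0.0800.

0.0800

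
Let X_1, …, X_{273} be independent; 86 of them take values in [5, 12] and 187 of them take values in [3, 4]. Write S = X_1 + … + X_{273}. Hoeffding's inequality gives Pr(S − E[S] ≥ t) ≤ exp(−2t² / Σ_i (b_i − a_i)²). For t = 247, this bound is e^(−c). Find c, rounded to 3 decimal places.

27.725

Σ(b_i − a_i)² = 86·7² + 187·1² = 4401.
c = 2t² / 4401 = 2·247² / 4401 = 27.7251.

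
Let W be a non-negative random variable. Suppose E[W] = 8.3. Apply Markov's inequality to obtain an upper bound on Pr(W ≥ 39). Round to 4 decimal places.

Markov's inequality: for a non-negative random variable, Pr(W ≥ a) ≤ E[W]/a.
Here E[W] = 8.3 and a = 39, so the bound is 8.3/39 = 0.2128.

0.2128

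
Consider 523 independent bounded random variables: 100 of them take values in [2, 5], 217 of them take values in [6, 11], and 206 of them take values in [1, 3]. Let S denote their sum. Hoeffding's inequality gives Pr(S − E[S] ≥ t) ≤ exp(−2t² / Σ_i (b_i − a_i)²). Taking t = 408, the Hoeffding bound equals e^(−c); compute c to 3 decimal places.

Σ(b_i − a_i)² = 100·3² + 217·5² + 206·2² = 7149.
c = 2t² / 7149 = 2·408² / 7149 = 46.5699.

46.570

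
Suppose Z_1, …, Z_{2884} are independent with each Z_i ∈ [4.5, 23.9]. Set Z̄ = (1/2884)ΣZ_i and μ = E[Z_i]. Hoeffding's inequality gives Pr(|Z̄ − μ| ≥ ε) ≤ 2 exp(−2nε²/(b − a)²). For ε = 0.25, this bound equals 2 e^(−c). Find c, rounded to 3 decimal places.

0.958

c = 2nε²/(b − a)² = 2·2884·0.25² / 19.4² = 0.9579.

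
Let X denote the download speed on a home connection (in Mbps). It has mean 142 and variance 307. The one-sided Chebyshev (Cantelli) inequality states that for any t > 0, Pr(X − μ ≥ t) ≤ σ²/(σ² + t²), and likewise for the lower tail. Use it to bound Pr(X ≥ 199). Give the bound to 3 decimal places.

0.086

Here σ² = 307 and t = 57, so σ² + t² = 3556.
Cantelli's bound: 307/3556 = 0.0863.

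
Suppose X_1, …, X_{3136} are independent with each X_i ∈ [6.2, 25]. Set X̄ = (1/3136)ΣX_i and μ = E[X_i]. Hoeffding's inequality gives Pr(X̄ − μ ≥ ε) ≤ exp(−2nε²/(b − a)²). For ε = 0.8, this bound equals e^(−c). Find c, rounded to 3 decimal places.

c = 2nε²/(b − a)² = 2·3136·0.8² / 18.8² = 11.3572.

11.357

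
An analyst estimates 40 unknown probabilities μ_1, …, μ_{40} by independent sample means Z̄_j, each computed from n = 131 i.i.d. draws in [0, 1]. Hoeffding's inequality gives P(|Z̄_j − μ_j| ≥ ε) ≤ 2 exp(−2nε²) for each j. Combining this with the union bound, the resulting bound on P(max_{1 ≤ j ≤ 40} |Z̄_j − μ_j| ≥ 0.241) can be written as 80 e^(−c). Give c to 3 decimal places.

15.217

Union bound over the 40 events: P(max_{1 ≤ j ≤ 40} |Z̄_j − μ_j| ≥ 0.241) ≤ 40·2·exp(−2nε²) = 80 exp(−2·131·0.241²).
So c = 2·131·0.241² = 15.2172.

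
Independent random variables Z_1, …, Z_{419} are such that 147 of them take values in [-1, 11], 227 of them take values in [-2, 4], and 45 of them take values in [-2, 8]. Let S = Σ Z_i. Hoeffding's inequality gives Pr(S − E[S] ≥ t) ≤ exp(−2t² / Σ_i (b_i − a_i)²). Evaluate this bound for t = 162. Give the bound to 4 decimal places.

0.2120

Σ(b_i − a_i)² = 147·12² + 227·6² + 45·10² = 33840.
Exponent = 2·162² / 33840 = 1.55106.
Bound = exp(−1.55106) = 0.21202.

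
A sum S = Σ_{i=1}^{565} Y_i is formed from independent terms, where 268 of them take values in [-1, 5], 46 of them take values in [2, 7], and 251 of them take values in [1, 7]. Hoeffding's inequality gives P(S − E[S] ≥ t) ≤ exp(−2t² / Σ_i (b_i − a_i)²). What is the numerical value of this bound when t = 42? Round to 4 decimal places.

0.8370

Σ(b_i − a_i)² = 268·6² + 46·5² + 251·6² = 19834.
Exponent = 2·42² / 19834 = 0.17788.
Bound = exp(−0.17788) = 0.83705.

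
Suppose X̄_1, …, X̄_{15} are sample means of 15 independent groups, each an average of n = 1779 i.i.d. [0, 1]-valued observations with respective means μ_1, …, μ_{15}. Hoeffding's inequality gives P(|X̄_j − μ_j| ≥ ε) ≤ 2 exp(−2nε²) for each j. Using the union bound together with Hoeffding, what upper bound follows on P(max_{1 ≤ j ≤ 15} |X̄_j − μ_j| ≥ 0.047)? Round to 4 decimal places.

0.0116

Per-experiment Hoeffding bound: 2·exp(−2·1779·0.047²) = 2·exp(−7.85962) = 0.00077204.
Union bound over 15 events: 15·0.00077204 = 0.01158.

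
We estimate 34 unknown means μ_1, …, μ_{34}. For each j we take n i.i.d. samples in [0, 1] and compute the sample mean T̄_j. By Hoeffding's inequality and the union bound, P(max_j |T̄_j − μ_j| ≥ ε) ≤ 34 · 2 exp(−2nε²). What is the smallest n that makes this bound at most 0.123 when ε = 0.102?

Need 2·34·exp(−2nε²) ≤ 0.123, i.e. exp(−2nε²) ≤ 0.123/68.
So 2nε² ≥ ln(68/0.123) = 6.315079.
Hence n ≥ 6.315079/(2·0.102²) = 303.493.
The smallest integer n is 304.

304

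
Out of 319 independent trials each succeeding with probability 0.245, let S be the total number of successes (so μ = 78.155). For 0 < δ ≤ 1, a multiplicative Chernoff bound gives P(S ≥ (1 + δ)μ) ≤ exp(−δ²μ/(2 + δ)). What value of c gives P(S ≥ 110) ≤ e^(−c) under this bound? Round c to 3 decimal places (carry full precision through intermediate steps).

5.390

Write 110 = (1 + δ)μ, so δ = 110/78.155 − 1 = 0.4074595…
Then the exponent is δ²μ/(2 + δ) = (110 − μ)² / (μ·(2 + δ)) = 5.389727.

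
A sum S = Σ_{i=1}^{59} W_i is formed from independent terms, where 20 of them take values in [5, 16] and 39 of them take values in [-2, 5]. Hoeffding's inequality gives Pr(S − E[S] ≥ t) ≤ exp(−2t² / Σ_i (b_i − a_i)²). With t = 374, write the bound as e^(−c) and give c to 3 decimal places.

Σ(b_i − a_i)² = 20·11² + 39·7² = 4331.
c = 2t² / 4331 = 2·374² / 4331 = 64.5929.

64.593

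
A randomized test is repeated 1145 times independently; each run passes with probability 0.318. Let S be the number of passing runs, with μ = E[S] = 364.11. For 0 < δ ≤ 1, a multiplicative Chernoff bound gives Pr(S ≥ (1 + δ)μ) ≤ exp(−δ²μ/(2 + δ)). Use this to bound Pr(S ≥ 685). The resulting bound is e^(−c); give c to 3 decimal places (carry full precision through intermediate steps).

98.150

Write 685 = (1 + δ)μ, so δ = 685/364.11 − 1 = 0.8812996…
Then the exponent is δ²μ/(2 + δ) = (685 − μ)² / (μ·(2 + δ)) = 98.150234.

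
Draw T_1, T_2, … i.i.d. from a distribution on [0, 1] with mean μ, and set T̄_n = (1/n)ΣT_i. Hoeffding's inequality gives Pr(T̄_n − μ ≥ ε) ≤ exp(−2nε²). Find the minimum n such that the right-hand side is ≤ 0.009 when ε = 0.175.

77

Require exp(−2nε²) ≤ 0.009, i.e. 2nε² ≥ ln(1/0.009) = 4.710531.
So n ≥ 4.710531 / (2·0.175²) = 76.907.
The smallest integer n is 77.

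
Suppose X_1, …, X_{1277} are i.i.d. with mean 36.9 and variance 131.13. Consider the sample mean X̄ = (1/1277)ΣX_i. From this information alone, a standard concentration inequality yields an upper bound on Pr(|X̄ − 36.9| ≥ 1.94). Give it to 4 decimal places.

0.0273

With mean and variance of each term known, Chebyshev's inequality bounds the deviation of the sum (or sample mean).
Var(X̄) = Var(X_i)/n = 131.13/1277 = 0.10269.
Chebyshev: Pr(|X̄ − 36.9| ≥ 1.94) ≤ Var(X̄)/(1.94)² = 131.13/(1277·1.94²) = 0.0273.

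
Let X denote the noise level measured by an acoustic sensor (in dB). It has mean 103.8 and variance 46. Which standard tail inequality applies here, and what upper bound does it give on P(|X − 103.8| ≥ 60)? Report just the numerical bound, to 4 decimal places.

0.0128

Mean and variance are known, so Chebyshev's inequality applies.
Chebyshev: P(|X − μ| ≥ t) ≤ Var(X)/t².
Bound = 46 / 3600 = 0.0128.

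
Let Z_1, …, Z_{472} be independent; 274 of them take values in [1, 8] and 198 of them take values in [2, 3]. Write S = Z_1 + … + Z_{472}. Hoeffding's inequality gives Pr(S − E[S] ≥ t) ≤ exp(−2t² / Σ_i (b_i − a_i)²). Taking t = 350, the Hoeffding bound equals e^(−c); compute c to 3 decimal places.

Σ(b_i − a_i)² = 274·7² + 198·1² = 13624.
c = 2t² / 13624 = 2·350² / 13624 = 17.9830.

17.983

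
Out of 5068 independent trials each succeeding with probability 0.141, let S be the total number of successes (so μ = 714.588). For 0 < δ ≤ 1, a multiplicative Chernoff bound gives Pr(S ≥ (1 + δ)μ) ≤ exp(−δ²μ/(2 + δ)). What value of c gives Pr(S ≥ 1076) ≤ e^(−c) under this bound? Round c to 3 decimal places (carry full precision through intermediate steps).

Write 1076 = (1 + δ)μ, so δ = 1076/714.588 − 1 = 0.5057628…
Then the exponent is δ²μ/(2 + δ) = (1076 − μ)² / (μ·(2 + δ)) = 72.947341.

72.947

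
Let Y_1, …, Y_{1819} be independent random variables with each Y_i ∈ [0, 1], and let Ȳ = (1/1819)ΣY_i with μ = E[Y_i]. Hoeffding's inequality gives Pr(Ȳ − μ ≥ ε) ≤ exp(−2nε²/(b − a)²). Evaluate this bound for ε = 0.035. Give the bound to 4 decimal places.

Exponent: 2nε²/(b − a)² = 2·1819·0.035² / 1² = 4.45655.
Bound = exp(−4.45655) = 0.01160.

0.0116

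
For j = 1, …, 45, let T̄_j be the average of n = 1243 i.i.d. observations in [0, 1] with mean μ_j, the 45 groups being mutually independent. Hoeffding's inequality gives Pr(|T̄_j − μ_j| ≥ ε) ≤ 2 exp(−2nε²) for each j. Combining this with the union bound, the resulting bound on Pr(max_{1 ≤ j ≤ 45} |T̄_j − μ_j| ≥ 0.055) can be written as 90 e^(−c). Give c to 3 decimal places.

7.520

Union bound over the 45 events: Pr(max_{1 ≤ j ≤ 45} |T̄_j − μ_j| ≥ 0.055) ≤ 45·2·exp(−2nε²) = 90 exp(−2·1243·0.055²).
So c = 2·1243·0.055² = 7.5202.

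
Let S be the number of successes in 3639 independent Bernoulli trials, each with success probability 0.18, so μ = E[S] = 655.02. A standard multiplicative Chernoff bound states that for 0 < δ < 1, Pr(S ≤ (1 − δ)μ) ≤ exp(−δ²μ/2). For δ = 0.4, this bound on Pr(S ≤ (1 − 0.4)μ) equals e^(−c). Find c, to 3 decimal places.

52.402

c = δ²μ/2 = 0.4²·655.02/2 = 52.4016.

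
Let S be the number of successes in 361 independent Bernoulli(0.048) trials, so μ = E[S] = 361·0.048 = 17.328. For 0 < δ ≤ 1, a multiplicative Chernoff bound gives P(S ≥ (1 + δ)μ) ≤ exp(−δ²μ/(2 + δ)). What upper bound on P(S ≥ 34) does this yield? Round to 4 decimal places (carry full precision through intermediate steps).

Write 34 = (1 + δ)μ, so δ = 34/17.328 − 1 = 0.9621422…
Then the exponent is δ²μ/(2 + δ) = (34 − μ)² / (μ·(2 + δ)) = 5.415282.
Bound = exp(−5.415282) = 0.00445.

0.0044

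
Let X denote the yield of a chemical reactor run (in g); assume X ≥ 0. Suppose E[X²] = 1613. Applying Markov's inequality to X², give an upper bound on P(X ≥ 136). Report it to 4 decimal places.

Since X ≥ 0, the event {X ≥ 136} is the same as {X² ≥ 18496}.
Markov's inequality applied to X² gives P(X² ≥ 18496) ≤ E[X²]/18496 = 1613/18496 = 0.0872.

0.0872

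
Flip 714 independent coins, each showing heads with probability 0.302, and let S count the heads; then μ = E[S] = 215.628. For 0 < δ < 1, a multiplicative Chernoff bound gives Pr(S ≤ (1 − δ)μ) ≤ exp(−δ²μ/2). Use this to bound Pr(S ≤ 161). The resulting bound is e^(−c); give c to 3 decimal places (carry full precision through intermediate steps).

Write 161 = (1 − δ)μ, so δ = 1 − 161/215.628 = 0.2533437…
Then the exponent is δ²μ/2 = (μ − 161)²/(2μ) = 6.919830.

6.920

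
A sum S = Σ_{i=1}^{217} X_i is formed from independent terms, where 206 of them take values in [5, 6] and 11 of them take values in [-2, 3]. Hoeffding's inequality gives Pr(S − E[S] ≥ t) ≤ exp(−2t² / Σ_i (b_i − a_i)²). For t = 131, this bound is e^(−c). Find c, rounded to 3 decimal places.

71.356

Σ(b_i − a_i)² = 206·1² + 11·5² = 481.
c = 2t² / 481 = 2·131² / 481 = 71.3555.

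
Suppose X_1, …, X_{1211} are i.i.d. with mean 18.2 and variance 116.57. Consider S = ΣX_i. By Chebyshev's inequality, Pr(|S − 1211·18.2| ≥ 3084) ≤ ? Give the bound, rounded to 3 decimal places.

0.015

Var(S) = n·Var(X_i) = 1211·116.57 = 141166.27.
Chebyshev: Pr(|S − 1211·18.2| ≥ 3084) ≤ Var(S)/3084² = 141166.27/9511056 = 0.0148.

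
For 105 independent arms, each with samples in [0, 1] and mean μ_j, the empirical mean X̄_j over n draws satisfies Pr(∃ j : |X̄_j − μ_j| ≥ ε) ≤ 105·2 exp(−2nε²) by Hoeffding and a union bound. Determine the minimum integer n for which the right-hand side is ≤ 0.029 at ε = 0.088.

Need 2·105·exp(−2nε²) ≤ 0.029, i.e. exp(−2nε²) ≤ 0.029/210.
So 2nε² ≥ ln(210/0.029) = 8.887567.
Hence n ≥ 8.887567/(2·0.088²) = 573.836.
The smallest integer n is 574.

574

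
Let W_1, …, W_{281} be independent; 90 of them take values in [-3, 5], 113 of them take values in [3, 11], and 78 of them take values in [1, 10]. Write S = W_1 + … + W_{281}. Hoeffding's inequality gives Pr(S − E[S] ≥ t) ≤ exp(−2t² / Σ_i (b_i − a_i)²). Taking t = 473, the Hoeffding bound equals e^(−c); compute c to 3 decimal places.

23.172

Σ(b_i − a_i)² = 90·8² + 113·8² + 78·9² = 19310.
c = 2t² / 19310 = 2·473² / 19310 = 23.1723.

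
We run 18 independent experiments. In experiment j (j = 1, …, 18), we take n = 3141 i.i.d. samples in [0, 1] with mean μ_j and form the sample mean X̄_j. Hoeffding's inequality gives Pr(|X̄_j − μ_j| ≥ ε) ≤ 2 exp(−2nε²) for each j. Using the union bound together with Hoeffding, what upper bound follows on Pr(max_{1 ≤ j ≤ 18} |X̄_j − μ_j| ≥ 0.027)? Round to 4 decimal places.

Per-experiment Hoeffding bound: 2·exp(−2·3141·0.027²) = 2·exp(−4.57958) = 0.020518.
Union bound over 18 events: 18·0.020518 = 0.36933.

0.3693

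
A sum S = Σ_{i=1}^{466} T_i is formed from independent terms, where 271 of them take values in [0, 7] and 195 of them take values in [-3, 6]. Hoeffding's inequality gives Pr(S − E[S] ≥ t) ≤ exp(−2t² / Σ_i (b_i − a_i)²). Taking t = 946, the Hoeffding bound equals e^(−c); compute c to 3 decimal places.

61.561

Σ(b_i − a_i)² = 271·7² + 195·9² = 29074.
c = 2t² / 29074 = 2·946² / 29074 = 61.5613.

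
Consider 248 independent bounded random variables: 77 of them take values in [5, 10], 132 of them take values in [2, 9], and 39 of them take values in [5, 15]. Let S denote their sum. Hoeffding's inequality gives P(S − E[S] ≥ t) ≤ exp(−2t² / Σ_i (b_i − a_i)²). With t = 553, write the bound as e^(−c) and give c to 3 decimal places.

49.753

Σ(b_i − a_i)² = 77·5² + 132·7² + 39·10² = 12293.
c = 2t² / 12293 = 2·553² / 12293 = 49.7534.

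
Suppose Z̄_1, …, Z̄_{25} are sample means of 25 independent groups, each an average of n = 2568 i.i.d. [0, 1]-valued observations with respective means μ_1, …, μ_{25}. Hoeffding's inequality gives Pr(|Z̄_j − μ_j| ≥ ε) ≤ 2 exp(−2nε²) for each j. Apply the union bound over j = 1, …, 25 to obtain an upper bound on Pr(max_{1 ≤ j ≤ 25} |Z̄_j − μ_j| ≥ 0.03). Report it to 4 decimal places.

0.4915

Per-experiment Hoeffding bound: 2·exp(−2·2568·0.03²) = 2·exp(−4.62240) = 0.019658.
Union bound over 25 events: 25·0.019658 = 0.49146.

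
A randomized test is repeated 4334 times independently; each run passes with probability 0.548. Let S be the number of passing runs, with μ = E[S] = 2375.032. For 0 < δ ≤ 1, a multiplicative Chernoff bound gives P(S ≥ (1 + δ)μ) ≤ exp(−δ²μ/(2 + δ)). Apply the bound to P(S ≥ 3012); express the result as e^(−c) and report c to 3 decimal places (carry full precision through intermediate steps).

Write 3012 = (1 + δ)μ, so δ = 3012/2375.032 − 1 = 0.2681934…
Then the exponent is δ²μ/(2 + δ) = (3012 − μ)² / (μ·(2 + δ)) = 75.315727.

75.316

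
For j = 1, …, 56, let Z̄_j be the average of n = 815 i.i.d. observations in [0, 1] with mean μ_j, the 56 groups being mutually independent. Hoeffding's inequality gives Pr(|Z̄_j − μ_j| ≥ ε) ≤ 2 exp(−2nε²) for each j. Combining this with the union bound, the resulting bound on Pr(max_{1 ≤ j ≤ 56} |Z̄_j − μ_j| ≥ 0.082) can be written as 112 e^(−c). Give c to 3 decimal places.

Union bound over the 56 events: Pr(max_{1 ≤ j ≤ 56} |Z̄_j − μ_j| ≥ 0.082) ≤ 56·2·exp(−2nε²) = 112 exp(−2·815·0.082²).
So c = 2·815·0.082² = 10.9601.

10.960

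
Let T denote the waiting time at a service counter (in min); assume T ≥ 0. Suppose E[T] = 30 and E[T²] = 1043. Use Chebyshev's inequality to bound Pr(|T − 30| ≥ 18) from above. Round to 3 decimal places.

0.441

Var(T) = E[T²] − (E[T])² = 1043 − 900 = 143.
Chebyshev's inequality: Pr(|T − μ| ≥ t) ≤ Var(T)/t² = 143/324 = 0.4414.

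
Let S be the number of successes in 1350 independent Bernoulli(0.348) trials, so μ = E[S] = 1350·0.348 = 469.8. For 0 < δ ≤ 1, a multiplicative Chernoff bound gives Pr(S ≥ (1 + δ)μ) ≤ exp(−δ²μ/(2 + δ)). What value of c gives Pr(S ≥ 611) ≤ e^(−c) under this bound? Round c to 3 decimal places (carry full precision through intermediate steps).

Write 611 = (1 + δ)μ, so δ = 611/469.8 − 1 = 0.3005534…
Then the exponent is δ²μ/(2 + δ) = (611 − μ)² / (μ·(2 + δ)) = 18.446928.

18.447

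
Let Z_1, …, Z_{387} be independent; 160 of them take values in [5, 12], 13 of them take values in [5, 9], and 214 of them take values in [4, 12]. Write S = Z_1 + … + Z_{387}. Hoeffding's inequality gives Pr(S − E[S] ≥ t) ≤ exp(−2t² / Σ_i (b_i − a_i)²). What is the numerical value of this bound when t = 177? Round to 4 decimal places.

Σ(b_i − a_i)² = 160·7² + 13·4² + 214·8² = 21744.
Exponent = 2·177² / 21744 = 2.88162.
Bound = exp(−2.88162) = 0.05604.

0.0560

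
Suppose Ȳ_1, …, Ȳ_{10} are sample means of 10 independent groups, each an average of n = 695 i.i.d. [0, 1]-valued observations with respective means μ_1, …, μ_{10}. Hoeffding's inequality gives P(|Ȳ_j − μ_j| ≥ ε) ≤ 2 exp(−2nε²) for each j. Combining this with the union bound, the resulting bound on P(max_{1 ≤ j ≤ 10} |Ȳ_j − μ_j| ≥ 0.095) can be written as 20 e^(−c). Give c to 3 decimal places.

Union bound over the 10 events: P(max_{1 ≤ j ≤ 10} |Ȳ_j − μ_j| ≥ 0.095) ≤ 10·2·exp(−2nε²) = 20 exp(−2·695·0.095²).
So c = 2·695·0.095² = 12.5448.

12.545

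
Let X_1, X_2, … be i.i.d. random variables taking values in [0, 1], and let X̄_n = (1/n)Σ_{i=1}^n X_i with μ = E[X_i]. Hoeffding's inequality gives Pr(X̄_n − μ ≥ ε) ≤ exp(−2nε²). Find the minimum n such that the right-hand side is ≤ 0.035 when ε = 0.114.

129

Require exp(−2nε²) ≤ 0.035, i.e. 2nε² ≥ ln(1/0.035) = 3.352407.
So n ≥ 3.352407 / (2·0.114²) = 128.978.
The smallest integer n is 129.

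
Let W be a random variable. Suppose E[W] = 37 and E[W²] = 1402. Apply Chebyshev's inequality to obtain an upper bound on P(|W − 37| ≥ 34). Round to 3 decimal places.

0.029

Var(W) = E[W²] − (E[W])² = 1402 − 1369 = 33.
Chebyshev's inequality: P(|W − μ| ≥ t) ≤ Var(W)/t² = 33/1156 = 0.0285.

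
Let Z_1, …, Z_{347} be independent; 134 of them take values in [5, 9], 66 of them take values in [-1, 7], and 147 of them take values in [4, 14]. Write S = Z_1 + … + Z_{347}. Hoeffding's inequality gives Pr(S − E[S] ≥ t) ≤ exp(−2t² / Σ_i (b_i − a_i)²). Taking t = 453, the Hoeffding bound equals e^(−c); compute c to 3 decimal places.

19.481

Σ(b_i − a_i)² = 134·4² + 66·8² + 147·10² = 21068.
c = 2t² / 21068 = 2·453² / 21068 = 19.4806.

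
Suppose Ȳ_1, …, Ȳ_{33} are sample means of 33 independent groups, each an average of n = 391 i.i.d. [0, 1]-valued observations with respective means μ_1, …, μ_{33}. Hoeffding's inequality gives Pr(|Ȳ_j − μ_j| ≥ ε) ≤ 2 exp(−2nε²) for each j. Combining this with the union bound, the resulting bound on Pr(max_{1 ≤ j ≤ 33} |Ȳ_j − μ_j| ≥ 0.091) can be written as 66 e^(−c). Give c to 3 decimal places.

6.476

Union bound over the 33 events: Pr(max_{1 ≤ j ≤ 33} |Ȳ_j − μ_j| ≥ 0.091) ≤ 33·2·exp(−2nε²) = 66 exp(−2·391·0.091²).
So c = 2·391·0.091² = 6.4757.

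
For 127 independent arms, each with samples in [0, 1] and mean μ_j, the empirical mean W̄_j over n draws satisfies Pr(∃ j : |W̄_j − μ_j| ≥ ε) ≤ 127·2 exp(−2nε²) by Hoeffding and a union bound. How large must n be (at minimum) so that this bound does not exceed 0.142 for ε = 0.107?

Need 2·127·exp(−2nε²) ≤ 0.142, i.e. exp(−2nε²) ≤ 0.142/254.
So 2nε² ≥ ln(254/0.142) = 7.489262.
Hence n ≥ 7.489262/(2·0.107²) = 327.071.
The smallest integer n is 328.

328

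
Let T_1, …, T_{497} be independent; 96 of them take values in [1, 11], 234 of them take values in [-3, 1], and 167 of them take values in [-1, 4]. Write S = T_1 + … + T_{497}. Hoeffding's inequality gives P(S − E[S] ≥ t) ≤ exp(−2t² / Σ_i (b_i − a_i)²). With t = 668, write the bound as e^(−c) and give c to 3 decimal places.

Σ(b_i − a_i)² = 96·10² + 234·4² + 167·5² = 17519.
c = 2t² / 17519 = 2·668² / 17519 = 50.9417.

50.942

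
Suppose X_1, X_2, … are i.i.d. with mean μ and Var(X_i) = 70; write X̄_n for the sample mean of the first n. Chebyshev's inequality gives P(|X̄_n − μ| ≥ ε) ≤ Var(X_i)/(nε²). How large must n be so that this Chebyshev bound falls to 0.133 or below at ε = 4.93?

Require 70/(n·4.93²) ≤ 0.133, i.e. n ≥ 70/(0.133·4.93²) = 21.655.
The smallest integer n is 22.

22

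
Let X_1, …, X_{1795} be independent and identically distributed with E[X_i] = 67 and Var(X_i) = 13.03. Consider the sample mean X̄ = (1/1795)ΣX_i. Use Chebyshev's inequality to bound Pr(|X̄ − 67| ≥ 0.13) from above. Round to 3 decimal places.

0.430

Var(X̄) = Var(X_i)/n = 13.03/1795 = 0.0072591.
Chebyshev: Pr(|X̄ − 67| ≥ 0.13) ≤ Var(X̄)/(0.13)² = 13.03/(1795·0.13²) = 0.4295.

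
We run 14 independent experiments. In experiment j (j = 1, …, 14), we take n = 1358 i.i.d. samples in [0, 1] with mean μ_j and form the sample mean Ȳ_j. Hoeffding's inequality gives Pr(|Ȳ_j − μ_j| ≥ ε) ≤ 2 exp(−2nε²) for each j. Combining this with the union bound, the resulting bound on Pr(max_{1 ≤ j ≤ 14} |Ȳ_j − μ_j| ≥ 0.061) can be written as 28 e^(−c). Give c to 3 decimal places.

10.106

Union bound over the 14 events: Pr(max_{1 ≤ j ≤ 14} |Ȳ_j − μ_j| ≥ 0.061) ≤ 14·2·exp(−2nε²) = 28 exp(−2·1358·0.061²).
So c = 2·1358·0.061² = 10.1062.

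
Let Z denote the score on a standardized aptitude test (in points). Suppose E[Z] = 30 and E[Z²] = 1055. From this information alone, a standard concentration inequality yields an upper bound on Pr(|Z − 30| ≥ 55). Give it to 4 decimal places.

The first two moments determine the variance, so Chebyshev's inequality is the sharpest standard bound available.
Var(Z) = E[Z²] − (E[Z])² = 1055 − 900 = 155.
Chebyshev's inequality: Pr(|Z − μ| ≥ t) ≤ Var(Z)/t² = 155/3025 = 0.0512.

0.0512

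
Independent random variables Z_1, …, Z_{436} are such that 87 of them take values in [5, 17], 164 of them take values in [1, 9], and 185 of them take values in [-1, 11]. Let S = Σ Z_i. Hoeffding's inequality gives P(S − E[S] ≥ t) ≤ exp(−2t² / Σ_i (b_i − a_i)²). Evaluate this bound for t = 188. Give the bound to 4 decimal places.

Σ(b_i − a_i)² = 87·12² + 164·8² + 185·12² = 49664.
Exponent = 2·188² / 49664 = 1.42332.
Bound = exp(−1.42332) = 0.24091.

0.2409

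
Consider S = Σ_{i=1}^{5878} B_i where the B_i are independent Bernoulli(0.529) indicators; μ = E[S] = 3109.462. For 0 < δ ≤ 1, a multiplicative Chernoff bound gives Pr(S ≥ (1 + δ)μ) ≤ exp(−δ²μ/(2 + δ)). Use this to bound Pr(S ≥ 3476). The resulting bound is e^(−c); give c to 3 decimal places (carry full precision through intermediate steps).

20.401

Write 3476 = (1 + δ)μ, so δ = 3476/3109.462 − 1 = 0.1178783…
Then the exponent is δ²μ/(2 + δ) = (3476 − μ)² / (μ·(2 + δ)) = 20.401014.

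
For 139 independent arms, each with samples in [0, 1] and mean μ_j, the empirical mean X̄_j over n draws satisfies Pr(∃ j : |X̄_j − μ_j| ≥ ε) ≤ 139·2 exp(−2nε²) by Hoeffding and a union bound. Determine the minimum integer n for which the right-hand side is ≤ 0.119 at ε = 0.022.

8013

Need 2·139·exp(−2nε²) ≤ 0.119, i.e. exp(−2nε²) ≤ 0.119/278.
So 2nε² ≥ ln(278/0.119) = 7.756253.
Hence n ≥ 7.756253/(2·0.022²) = 8012.658.
The smallest integer n is 8013.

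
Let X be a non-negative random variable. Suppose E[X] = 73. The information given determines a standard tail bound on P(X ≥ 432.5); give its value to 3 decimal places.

Only the mean of a non-negative variable is known, so Markov's inequality is the applicable tail bound.
Markov's inequality: for a non-negative random variable, P(X ≥ a) ≤ E[X]/a.
Here E[X] = 73 and a = 432.5, so the bound is 73/432.5 = 0.1688.

0.169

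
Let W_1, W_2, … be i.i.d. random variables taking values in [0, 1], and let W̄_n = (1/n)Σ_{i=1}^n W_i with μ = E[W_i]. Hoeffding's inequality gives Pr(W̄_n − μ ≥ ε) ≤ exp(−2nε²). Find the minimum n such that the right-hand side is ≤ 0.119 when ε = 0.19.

30

Require exp(−2nε²) ≤ 0.119, i.e. 2nε² ≥ ln(1/0.119) = 2.128632.
So n ≥ 2.128632 / (2·0.19²) = 29.482.
The smallest integer n is 30.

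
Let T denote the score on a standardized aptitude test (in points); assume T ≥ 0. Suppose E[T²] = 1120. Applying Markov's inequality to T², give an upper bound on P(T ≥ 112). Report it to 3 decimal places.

Since T ≥ 0, the event {T ≥ 112} is the same as {T² ≥ 12544}.
Markov's inequality applied to T² gives P(T² ≥ 12544) ≤ E[T²]/12544 = 1120/12544 = 0.0893.

0.089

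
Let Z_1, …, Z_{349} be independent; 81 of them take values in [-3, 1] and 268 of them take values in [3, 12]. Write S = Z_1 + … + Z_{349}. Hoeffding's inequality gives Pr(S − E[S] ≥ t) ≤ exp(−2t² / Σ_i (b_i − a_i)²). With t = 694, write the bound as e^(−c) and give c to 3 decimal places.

41.874

Σ(b_i − a_i)² = 81·4² + 268·9² = 23004.
c = 2t² / 23004 = 2·694² / 23004 = 41.8741.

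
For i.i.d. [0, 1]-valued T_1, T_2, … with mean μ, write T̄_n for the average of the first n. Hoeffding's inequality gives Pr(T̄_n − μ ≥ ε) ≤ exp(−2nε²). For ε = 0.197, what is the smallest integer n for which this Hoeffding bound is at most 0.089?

Require exp(−2nε²) ≤ 0.089, i.e. 2nε² ≥ ln(1/0.089) = 2.419119.
So n ≥ 2.419119 / (2·0.197²) = 31.167.
The smallest integer n is 32.

32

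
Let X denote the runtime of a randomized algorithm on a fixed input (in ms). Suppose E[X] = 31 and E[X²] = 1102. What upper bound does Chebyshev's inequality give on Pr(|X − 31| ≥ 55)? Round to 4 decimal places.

Var(X) = E[X²] − (E[X])² = 1102 − 961 = 141.
Chebyshev's inequality: Pr(|X − μ| ≥ t) ≤ Var(X)/t² = 141/3025 = 0.0466.

0.0466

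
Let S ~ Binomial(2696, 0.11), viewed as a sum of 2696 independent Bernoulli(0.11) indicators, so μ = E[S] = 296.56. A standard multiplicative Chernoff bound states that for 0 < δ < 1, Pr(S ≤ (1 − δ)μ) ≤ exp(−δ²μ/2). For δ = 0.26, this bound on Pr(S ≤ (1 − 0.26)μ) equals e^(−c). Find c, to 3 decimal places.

c = δ²μ/2 = 0.26²·296.56/2 = 10.0237.

10.024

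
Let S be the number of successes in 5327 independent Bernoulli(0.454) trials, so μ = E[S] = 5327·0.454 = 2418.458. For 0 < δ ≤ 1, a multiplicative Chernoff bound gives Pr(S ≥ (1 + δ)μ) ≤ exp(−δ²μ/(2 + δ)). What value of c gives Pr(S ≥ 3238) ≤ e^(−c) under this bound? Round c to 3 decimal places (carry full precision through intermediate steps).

Write 3238 = (1 + δ)μ, so δ = 3238/2418.458 − 1 = 0.3388696…
Then the exponent is δ²μ/(2 + δ) = (3238 − μ)² / (μ·(2 + δ)) = 118.740224.

118.740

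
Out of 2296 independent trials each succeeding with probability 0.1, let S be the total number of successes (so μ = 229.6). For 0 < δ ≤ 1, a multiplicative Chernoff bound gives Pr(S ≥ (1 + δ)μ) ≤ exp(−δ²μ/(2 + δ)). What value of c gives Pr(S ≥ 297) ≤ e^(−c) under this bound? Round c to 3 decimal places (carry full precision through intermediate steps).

8.627

Write 297 = (1 + δ)μ, so δ = 297/229.6 − 1 = 0.293554…
Then the exponent is δ²μ/(2 + δ) = (297 − μ)² / (μ·(2 + δ)) = 8.626586.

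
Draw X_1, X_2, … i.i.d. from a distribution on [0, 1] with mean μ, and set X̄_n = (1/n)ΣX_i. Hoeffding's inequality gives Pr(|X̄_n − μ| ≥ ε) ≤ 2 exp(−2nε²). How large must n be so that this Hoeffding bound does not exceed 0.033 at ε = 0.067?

Require 2·exp(−2nε²) ≤ 0.033, i.e. 2nε² ≥ ln(2/0.033) = 4.104395.
So n ≥ 4.104395 / (2·0.067²) = 457.161.
The smallest integer n is 458.

458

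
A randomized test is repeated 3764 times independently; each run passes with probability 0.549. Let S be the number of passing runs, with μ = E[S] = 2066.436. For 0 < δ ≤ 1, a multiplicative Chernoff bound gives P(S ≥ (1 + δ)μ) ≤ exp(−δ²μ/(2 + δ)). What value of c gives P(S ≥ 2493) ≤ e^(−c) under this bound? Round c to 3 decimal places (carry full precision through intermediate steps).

39.908

Write 2493 = (1 + δ)μ, so δ = 2493/2066.436 − 1 = 0.206425…
Then the exponent is δ²μ/(2 + δ) = (2493 − μ)² / (μ·(2 + δ)) = 39.907753.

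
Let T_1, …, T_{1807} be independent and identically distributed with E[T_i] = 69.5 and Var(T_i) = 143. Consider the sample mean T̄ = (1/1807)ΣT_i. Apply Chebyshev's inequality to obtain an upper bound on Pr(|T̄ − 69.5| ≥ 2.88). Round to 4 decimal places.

Var(T̄) = Var(T_i)/n = 143/1807 = 0.079137.
Chebyshev: Pr(|T̄ − 69.5| ≥ 2.88) ≤ Var(T̄)/(2.88)² = 143/(1807·2.88²) = 0.0095.

0.0095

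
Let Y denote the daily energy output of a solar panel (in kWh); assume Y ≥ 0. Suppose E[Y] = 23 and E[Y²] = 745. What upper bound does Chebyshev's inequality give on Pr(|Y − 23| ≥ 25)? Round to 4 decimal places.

Var(Y) = E[Y²] − (E[Y])² = 745 − 529 = 216.
Chebyshev's inequality: Pr(|Y − μ| ≥ t) ≤ Var(Y)/t² = 216/625 = 0.3456.

0.3456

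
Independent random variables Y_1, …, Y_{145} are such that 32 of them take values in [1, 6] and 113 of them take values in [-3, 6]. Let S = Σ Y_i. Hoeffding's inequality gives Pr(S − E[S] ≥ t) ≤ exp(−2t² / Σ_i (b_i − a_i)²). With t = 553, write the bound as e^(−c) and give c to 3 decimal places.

61.451

Σ(b_i − a_i)² = 32·5² + 113·9² = 9953.
c = 2t² / 9953 = 2·553² / 9953 = 61.4506.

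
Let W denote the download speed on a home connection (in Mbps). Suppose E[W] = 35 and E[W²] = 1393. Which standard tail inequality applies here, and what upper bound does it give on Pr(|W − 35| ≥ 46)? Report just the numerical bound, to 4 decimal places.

0.0794

The first two moments determine the variance, so Chebyshev's inequality is the sharpest standard bound available.
Var(W) = E[W²] − (E[W])² = 1393 − 1225 = 168.
Chebyshev's inequality: Pr(|W − μ| ≥ t) ≤ Var(W)/t² = 168/2116 = 0.0794.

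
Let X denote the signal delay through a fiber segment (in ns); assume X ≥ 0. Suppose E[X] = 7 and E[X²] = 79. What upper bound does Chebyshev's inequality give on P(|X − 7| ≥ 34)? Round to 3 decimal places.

0.026

Var(X) = E[X²] − (E[X])² = 79 − 49 = 30.
Chebyshev's inequality: P(|X − μ| ≥ t) ≤ Var(X)/t² = 30/1156 = 0.0260.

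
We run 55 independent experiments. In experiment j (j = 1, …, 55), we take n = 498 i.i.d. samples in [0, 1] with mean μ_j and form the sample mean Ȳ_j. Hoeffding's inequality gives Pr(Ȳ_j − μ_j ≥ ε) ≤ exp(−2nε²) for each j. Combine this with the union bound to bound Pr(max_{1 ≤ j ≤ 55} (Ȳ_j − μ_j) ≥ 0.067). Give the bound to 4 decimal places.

0.6289

Per-experiment Hoeffding bound: exp(−2·498·0.067²) = exp(−4.47104) = 0.011435.
Union bound over 55 events: 55·0.011435 = 0.62895.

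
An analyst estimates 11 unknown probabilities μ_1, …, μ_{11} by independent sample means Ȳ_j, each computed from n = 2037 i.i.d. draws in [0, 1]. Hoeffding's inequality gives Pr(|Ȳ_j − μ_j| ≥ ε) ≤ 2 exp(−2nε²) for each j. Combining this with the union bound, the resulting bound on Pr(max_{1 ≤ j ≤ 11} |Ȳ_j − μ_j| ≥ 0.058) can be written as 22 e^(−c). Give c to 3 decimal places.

13.705

Union bound over the 11 events: Pr(max_{1 ≤ j ≤ 11} |Ȳ_j − μ_j| ≥ 0.058) ≤ 11·2·exp(−2nε²) = 22 exp(−2·2037·0.058²).
So c = 2·2037·0.058² = 13.7049.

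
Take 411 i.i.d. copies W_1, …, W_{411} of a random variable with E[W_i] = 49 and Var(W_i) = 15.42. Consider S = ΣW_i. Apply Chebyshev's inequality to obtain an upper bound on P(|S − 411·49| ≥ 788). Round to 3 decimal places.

Var(S) = n·Var(W_i) = 411·15.42 = 6337.62.
Chebyshev: P(|S − 411·49| ≥ 788) ≤ Var(S)/788² = 6337.62/620944 = 0.0102.

0.010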